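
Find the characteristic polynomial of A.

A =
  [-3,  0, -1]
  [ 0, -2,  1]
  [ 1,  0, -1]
x^3 + 6*x^2 + 12*x + 8

Expanding det(x·I − A) (e.g. by cofactor expansion or by noting that A is similar to its Jordan form J, which has the same characteristic polynomial as A) gives
  χ_A(x) = x^3 + 6*x^2 + 12*x + 8
which factors as (x + 2)^3. The eigenvalues (with algebraic multiplicities) are λ = -2 with multiplicity 3.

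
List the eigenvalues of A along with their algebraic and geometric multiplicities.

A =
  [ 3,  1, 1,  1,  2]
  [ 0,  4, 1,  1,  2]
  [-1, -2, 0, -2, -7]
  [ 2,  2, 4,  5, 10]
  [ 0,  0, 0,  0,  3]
λ = 3: alg = 5, geom = 3

Step 1 — factor the characteristic polynomial to read off the algebraic multiplicities:
  χ_A(x) = (x - 3)^5

Step 2 — compute geometric multiplicities via the rank-nullity identity g(λ) = n − rank(A − λI):
  rank(A − (3)·I) = 2, so dim ker(A − (3)·I) = n − 2 = 3

Summary:
  λ = 3: algebraic multiplicity = 5, geometric multiplicity = 3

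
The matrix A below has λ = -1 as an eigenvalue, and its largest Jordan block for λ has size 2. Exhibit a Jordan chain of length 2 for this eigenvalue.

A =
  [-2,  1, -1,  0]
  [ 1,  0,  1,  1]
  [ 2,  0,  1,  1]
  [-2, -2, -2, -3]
A Jordan chain for λ = -1 of length 2:
v_1 = (-1, 1, 2, -2)ᵀ
v_2 = (1, 0, 0, 0)ᵀ

Let N = A − (-1)·I. We want v_2 with N^2 v_2 = 0 but N^1 v_2 ≠ 0; then v_{j-1} := N · v_j for j = 2, …, 2.

Pick v_2 = (1, 0, 0, 0)ᵀ.
Then v_1 = N · v_2 = (-1, 1, 2, -2)ᵀ.

Sanity check: (A − (-1)·I) v_1 = (0, 0, 0, 0)ᵀ = 0. ✓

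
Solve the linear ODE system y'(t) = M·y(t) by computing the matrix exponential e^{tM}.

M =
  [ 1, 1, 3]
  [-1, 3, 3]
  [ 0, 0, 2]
e^{tM} =
  [-t*exp(2*t) + exp(2*t), t*exp(2*t), 3*t*exp(2*t)]
  [-t*exp(2*t), t*exp(2*t) + exp(2*t), 3*t*exp(2*t)]
  [0, 0, exp(2*t)]

Strategy: write M = P · J · P⁻¹ where J is a Jordan canonical form, so e^{tM} = P · e^{tJ} · P⁻¹, and e^{tJ} can be computed block-by-block.

M has Jordan form
J =
  [2, 1, 0]
  [0, 2, 0]
  [0, 0, 2]
(up to reordering of blocks).

Per-block formulas:
  For a 1×1 block at λ = 2: exp(t · [2]) = [e^(2t)].
  For a 2×2 Jordan block J_2(2): exp(t · J_2(2)) = e^(2t)·(I + t·N), where N is the 2×2 nilpotent shift.

After assembling e^{tJ} and conjugating by P, we get:

e^{tM} =
  [-t*exp(2*t) + exp(2*t), t*exp(2*t), 3*t*exp(2*t)]
  [-t*exp(2*t), t*exp(2*t) + exp(2*t), 3*t*exp(2*t)]
  [0, 0, exp(2*t)]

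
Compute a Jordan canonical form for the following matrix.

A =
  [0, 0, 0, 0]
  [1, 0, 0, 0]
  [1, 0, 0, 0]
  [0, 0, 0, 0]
J_2(0) ⊕ J_1(0) ⊕ J_1(0)

The characteristic polynomial is
  det(x·I − A) = x^4

Eigenvalues and multiplicities (the geometric multiplicity of λ is n − rank(A − λI), which equals the number of Jordan blocks for λ):
  λ = 0: algebraic multiplicity = 4, geometric multiplicity = 3

Determining the block sizes for each eigenvalue:
  λ = 0: 3 blocks summing to 4 forces exactly one block of size 2 and the rest size 1 → block sizes [2, 1, 1]

Assembling the blocks gives a Jordan form
J =
  [0, 1, 0, 0]
  [0, 0, 0, 0]
  [0, 0, 0, 0]
  [0, 0, 0, 0]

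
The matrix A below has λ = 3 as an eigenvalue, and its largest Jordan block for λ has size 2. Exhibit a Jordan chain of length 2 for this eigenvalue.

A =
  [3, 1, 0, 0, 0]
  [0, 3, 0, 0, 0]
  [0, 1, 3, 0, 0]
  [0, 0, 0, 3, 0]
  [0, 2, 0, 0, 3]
A Jordan chain for λ = 3 of length 2:
v_1 = (1, 0, 1, 0, 2)ᵀ
v_2 = (0, 1, 0, 0, 0)ᵀ

Let N = A − (3)·I. We want v_2 with N^2 v_2 = 0 but N^1 v_2 ≠ 0; then v_{j-1} := N · v_j for j = 2, …, 2.

Pick v_2 = (0, 1, 0, 0, 0)ᵀ.
Then v_1 = N · v_2 = (1, 0, 1, 0, 2)ᵀ.

Sanity check: (A − (3)·I) v_1 = (0, 0, 0, 0, 0)ᵀ = 0. ✓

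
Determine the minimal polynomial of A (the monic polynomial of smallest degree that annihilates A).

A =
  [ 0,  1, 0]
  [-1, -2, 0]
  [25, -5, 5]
x^3 - 3*x^2 - 9*x - 5

The characteristic polynomial is χ_A(x) = (x - 5)*(x + 1)^2, so the eigenvalues are known. The minimal polynomial is
  m_A(x) = Π_λ (x − λ)^{k_λ}
where k_λ is the size of the *largest* Jordan block for λ (equivalently, the smallest k with (A − λI)^k v = 0 for every generalised eigenvector v of λ).

  λ = -1: largest Jordan block has size 2, contributing (x + 1)^2
  λ = 5: largest Jordan block has size 1, contributing (x − 5)

So m_A(x) = (x - 5)*(x + 1)^2 = x^3 - 3*x^2 - 9*x - 5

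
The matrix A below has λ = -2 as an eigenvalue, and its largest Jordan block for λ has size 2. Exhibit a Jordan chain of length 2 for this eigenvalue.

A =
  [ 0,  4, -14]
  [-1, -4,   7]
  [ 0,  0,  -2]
A Jordan chain for λ = -2 of length 2:
v_1 = (2, -1, 0)ᵀ
v_2 = (1, 0, 0)ᵀ

Let N = A − (-2)·I. We want v_2 with N^2 v_2 = 0 but N^1 v_2 ≠ 0; then v_{j-1} := N · v_j for j = 2, …, 2.

Pick v_2 = (1, 0, 0)ᵀ.
Then v_1 = N · v_2 = (2, -1, 0)ᵀ.

Sanity check: (A − (-2)·I) v_1 = (0, 0, 0)ᵀ = 0. ✓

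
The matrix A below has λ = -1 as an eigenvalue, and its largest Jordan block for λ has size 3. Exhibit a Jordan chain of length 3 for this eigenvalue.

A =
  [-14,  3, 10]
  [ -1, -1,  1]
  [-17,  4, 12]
A Jordan chain for λ = -1 of length 3:
v_1 = (-4, -4, -4)ᵀ
v_2 = (-13, -1, -17)ᵀ
v_3 = (1, 0, 0)ᵀ

Let N = A − (-1)·I. We want v_3 with N^3 v_3 = 0 but N^2 v_3 ≠ 0; then v_{j-1} := N · v_j for j = 3, …, 2.

Pick v_3 = (1, 0, 0)ᵀ.
Then v_2 = N · v_3 = (-13, -1, -17)ᵀ.
Then v_1 = N · v_2 = (-4, -4, -4)ᵀ.

Sanity check: (A − (-1)·I) v_1 = (0, 0, 0)ᵀ = 0. ✓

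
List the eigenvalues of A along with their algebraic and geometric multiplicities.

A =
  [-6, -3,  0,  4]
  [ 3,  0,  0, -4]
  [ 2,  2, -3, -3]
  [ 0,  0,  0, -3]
λ = -3: alg = 4, geom = 2

Step 1 — factor the characteristic polynomial to read off the algebraic multiplicities:
  χ_A(x) = (x + 3)^4

Step 2 — compute geometric multiplicities via the rank-nullity identity g(λ) = n − rank(A − λI):
  rank(A − (-3)·I) = 2, so dim ker(A − (-3)·I) = n − 2 = 2

Summary:
  λ = -3: algebraic multiplicity = 4, geometric multiplicity = 2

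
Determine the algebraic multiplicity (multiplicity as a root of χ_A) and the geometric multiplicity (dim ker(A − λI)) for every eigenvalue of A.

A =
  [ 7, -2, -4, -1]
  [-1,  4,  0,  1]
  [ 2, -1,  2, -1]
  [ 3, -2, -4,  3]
λ = 4: alg = 4, geom = 2

Step 1 — factor the characteristic polynomial to read off the algebraic multiplicities:
  χ_A(x) = (x - 4)^4

Step 2 — compute geometric multiplicities via the rank-nullity identity g(λ) = n − rank(A − λI):
  rank(A − (4)·I) = 2, so dim ker(A − (4)·I) = n − 2 = 2

Summary:
  λ = 4: algebraic multiplicity = 4, geometric multiplicity = 2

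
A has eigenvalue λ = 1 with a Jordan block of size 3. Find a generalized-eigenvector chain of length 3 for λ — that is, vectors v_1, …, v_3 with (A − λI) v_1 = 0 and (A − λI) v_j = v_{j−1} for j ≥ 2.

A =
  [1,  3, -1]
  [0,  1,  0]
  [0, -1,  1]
A Jordan chain for λ = 1 of length 3:
v_1 = (1, 0, 0)ᵀ
v_2 = (3, 0, -1)ᵀ
v_3 = (0, 1, 0)ᵀ

Let N = A − (1)·I. We want v_3 with N^3 v_3 = 0 but N^2 v_3 ≠ 0; then v_{j-1} := N · v_j for j = 3, …, 2.

Pick v_3 = (0, 1, 0)ᵀ.
Then v_2 = N · v_3 = (3, 0, -1)ᵀ.
Then v_1 = N · v_2 = (1, 0, 0)ᵀ.

Sanity check: (A − (1)·I) v_1 = (0, 0, 0)ᵀ = 0. ✓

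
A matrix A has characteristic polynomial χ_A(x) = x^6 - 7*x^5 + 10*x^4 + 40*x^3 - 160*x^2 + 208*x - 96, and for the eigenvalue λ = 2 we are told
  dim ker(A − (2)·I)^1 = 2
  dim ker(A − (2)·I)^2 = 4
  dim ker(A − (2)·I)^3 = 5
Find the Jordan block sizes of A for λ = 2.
Block sizes for λ = 2: [3, 2]

From the dimensions of kernels of powers, the number of Jordan blocks of size at least j is d_j − d_{j−1} where d_j = dim ker(N^j) (with d_0 = 0). Computing the differences gives [2, 2, 1].
The number of blocks of size exactly k is (#blocks of size ≥ k) − (#blocks of size ≥ k + 1), so the partition is: 1 block(s) of size 2, 1 block(s) of size 3.
In nonincreasing order the block sizes are [3, 2].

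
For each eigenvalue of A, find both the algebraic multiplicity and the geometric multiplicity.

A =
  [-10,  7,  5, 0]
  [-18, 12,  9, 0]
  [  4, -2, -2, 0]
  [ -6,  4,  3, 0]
λ = 0: alg = 4, geom = 2

Step 1 — factor the characteristic polynomial to read off the algebraic multiplicities:
  χ_A(x) = x^4

Step 2 — compute geometric multiplicities via the rank-nullity identity g(λ) = n − rank(A − λI):
  rank(A − (0)·I) = 2, so dim ker(A − (0)·I) = n − 2 = 2

Summary:
  λ = 0: algebraic multiplicity = 4, geometric multiplicity = 2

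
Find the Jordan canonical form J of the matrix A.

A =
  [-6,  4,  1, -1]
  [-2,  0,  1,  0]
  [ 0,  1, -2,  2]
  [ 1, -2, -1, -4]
J_3(-3) ⊕ J_1(-3)

The characteristic polynomial is
  det(x·I − A) = x^4 + 12*x^3 + 54*x^2 + 108*x + 81 = (x + 3)^4

Eigenvalues and multiplicities (the geometric multiplicity of λ is n − rank(A − λI), which equals the number of Jordan blocks for λ):
  λ = -3: algebraic multiplicity = 4, geometric multiplicity = 2

Determining the block sizes for each eigenvalue:
  λ = -3: with am = 4 and gm = 2, the partition is not yet determined (e.g. several partitions of 4 into 2 parts exist). Let N = A − (-3)·I. Computing rank(N^1) = 2, rank(N^2) = 1, rank(N^3) = 0; the number of blocks of size ≥ j is rank(N^{j−1}) − rank(N^j), giving [2, 1, 1]. So we have 1 block(s) of size 3, 1 block(s) of size 1 → block sizes [3, 1]

Assembling the blocks gives a Jordan form
J =
  [-3,  1,  0,  0]
  [ 0, -3,  1,  0]
  [ 0,  0, -3,  0]
  [ 0,  0,  0, -3]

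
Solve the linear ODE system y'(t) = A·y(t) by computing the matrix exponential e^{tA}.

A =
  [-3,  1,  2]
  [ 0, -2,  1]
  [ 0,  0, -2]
e^{tA} =
  [exp(-3*t), exp(-2*t) - exp(-3*t), t*exp(-2*t) + exp(-2*t) - exp(-3*t)]
  [0, exp(-2*t), t*exp(-2*t)]
  [0, 0, exp(-2*t)]

Strategy: write A = P · J · P⁻¹ where J is a Jordan canonical form, so e^{tA} = P · e^{tJ} · P⁻¹, and e^{tJ} can be computed block-by-block.

A has Jordan form
J =
  [-3,  0,  0]
  [ 0, -2,  1]
  [ 0,  0, -2]
(up to reordering of blocks).

Per-block formulas:
  For a 2×2 Jordan block J_2(-2): exp(t · J_2(-2)) = e^(-2t)·(I + t·N), where N is the 2×2 nilpotent shift.
  For a 1×1 block at λ = -3: exp(t · [-3]) = [e^(-3t)].

After assembling e^{tJ} and conjugating by P, we get:

e^{tA} =
  [exp(-3*t), exp(-2*t) - exp(-3*t), t*exp(-2*t) + exp(-2*t) - exp(-3*t)]
  [0, exp(-2*t), t*exp(-2*t)]
  [0, 0, exp(-2*t)]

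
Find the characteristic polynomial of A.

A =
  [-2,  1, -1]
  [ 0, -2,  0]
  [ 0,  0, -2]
x^3 + 6*x^2 + 12*x + 8

Expanding det(x·I − A) (e.g. by cofactor expansion or by noting that A is similar to its Jordan form J, which has the same characteristic polynomial as A) gives
  χ_A(x) = x^3 + 6*x^2 + 12*x + 8
which factors as (x + 2)^3. The eigenvalues (with algebraic multiplicities) are λ = -2 with multiplicity 3.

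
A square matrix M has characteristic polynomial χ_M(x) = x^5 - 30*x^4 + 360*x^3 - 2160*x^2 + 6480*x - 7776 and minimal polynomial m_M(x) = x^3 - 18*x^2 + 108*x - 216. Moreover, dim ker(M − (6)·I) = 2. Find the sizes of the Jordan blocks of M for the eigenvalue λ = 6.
Block sizes for λ = 6: [3, 2]

Step 1 — from the characteristic polynomial, algebraic multiplicity of λ = 6 is 5. From dim ker(M − (6)·I) = 2, there are exactly 2 Jordan blocks for λ = 6.
Step 2 — from the minimal polynomial, the factor (x − 6)^3 tells us the largest block for λ = 6 has size 3.
Step 3 — with total size 5, 2 blocks, and largest block 3, the block sizes (in nonincreasing order) are [3, 2].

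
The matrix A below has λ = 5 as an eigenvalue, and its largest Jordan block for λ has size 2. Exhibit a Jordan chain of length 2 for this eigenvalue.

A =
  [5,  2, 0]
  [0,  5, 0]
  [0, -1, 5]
A Jordan chain for λ = 5 of length 2:
v_1 = (2, 0, -1)ᵀ
v_2 = (0, 1, 0)ᵀ

Let N = A − (5)·I. We want v_2 with N^2 v_2 = 0 but N^1 v_2 ≠ 0; then v_{j-1} := N · v_j for j = 2, …, 2.

Pick v_2 = (0, 1, 0)ᵀ.
Then v_1 = N · v_2 = (2, 0, -1)ᵀ.

Sanity check: (A − (5)·I) v_1 = (0, 0, 0)ᵀ = 0. ✓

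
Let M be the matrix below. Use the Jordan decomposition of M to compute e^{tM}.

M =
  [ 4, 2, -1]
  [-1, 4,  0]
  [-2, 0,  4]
e^{tM} =
  [exp(4*t), 2*t*exp(4*t), -t*exp(4*t)]
  [-t*exp(4*t), -t^2*exp(4*t) + exp(4*t), t^2*exp(4*t)/2]
  [-2*t*exp(4*t), -2*t^2*exp(4*t), t^2*exp(4*t) + exp(4*t)]

Strategy: write M = P · J · P⁻¹ where J is a Jordan canonical form, so e^{tM} = P · e^{tJ} · P⁻¹, and e^{tJ} can be computed block-by-block.

M has Jordan form
J =
  [4, 1, 0]
  [0, 4, 1]
  [0, 0, 4]
(up to reordering of blocks).

Per-block formulas:
  For a 3×3 Jordan block J_3(4): exp(t · J_3(4)) = e^(4t)·(I + t·N + (t^2/2)·N^2), where N is the 3×3 nilpotent shift.

After assembling e^{tJ} and conjugating by P, we get:

e^{tM} =
  [exp(4*t), 2*t*exp(4*t), -t*exp(4*t)]
  [-t*exp(4*t), -t^2*exp(4*t) + exp(4*t), t^2*exp(4*t)/2]
  [-2*t*exp(4*t), -2*t^2*exp(4*t), t^2*exp(4*t) + exp(4*t)]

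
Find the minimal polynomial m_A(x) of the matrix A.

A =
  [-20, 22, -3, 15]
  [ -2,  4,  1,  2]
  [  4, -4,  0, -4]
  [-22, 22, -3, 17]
x^3 + x^2 - 16*x + 20

The characteristic polynomial is χ_A(x) = (x - 2)^3*(x + 5), so the eigenvalues are known. The minimal polynomial is
  m_A(x) = Π_λ (x − λ)^{k_λ}
where k_λ is the size of the *largest* Jordan block for λ (equivalently, the smallest k with (A − λI)^k v = 0 for every generalised eigenvector v of λ).

  λ = -5: largest Jordan block has size 1, contributing (x + 5)
  λ = 2: largest Jordan block has size 2, contributing (x − 2)^2

So m_A(x) = (x - 2)^2*(x + 5) = x^3 + x^2 - 16*x + 20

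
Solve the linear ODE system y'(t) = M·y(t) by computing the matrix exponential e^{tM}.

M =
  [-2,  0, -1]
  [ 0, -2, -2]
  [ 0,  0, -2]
e^{tM} =
  [exp(-2*t), 0, -t*exp(-2*t)]
  [0, exp(-2*t), -2*t*exp(-2*t)]
  [0, 0, exp(-2*t)]

Strategy: write M = P · J · P⁻¹ where J is a Jordan canonical form, so e^{tM} = P · e^{tJ} · P⁻¹, and e^{tJ} can be computed block-by-block.

M has Jordan form
J =
  [-2,  1,  0]
  [ 0, -2,  0]
  [ 0,  0, -2]
(up to reordering of blocks).

Per-block formulas:
  For a 1×1 block at λ = -2: exp(t · [-2]) = [e^(-2t)].
  For a 2×2 Jordan block J_2(-2): exp(t · J_2(-2)) = e^(-2t)·(I + t·N), where N is the 2×2 nilpotent shift.

After assembling e^{tJ} and conjugating by P, we get:

e^{tM} =
  [exp(-2*t), 0, -t*exp(-2*t)]
  [0, exp(-2*t), -2*t*exp(-2*t)]
  [0, 0, exp(-2*t)]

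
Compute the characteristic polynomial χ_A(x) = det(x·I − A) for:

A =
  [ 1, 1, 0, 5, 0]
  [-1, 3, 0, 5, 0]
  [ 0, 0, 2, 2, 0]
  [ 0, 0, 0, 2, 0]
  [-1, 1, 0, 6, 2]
x^5 - 10*x^4 + 40*x^3 - 80*x^2 + 80*x - 32

Expanding det(x·I − A) (e.g. by cofactor expansion or by noting that A is similar to its Jordan form J, which has the same characteristic polynomial as A) gives
  χ_A(x) = x^5 - 10*x^4 + 40*x^3 - 80*x^2 + 80*x - 32
which factors as (x - 2)^5. The eigenvalues (with algebraic multiplicities) are λ = 2 with multiplicity 5.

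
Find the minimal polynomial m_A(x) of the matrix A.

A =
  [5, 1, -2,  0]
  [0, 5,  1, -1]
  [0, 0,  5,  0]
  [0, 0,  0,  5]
x^3 - 15*x^2 + 75*x - 125

The characteristic polynomial is χ_A(x) = (x - 5)^4, so the eigenvalues are known. The minimal polynomial is
  m_A(x) = Π_λ (x − λ)^{k_λ}
where k_λ is the size of the *largest* Jordan block for λ (equivalently, the smallest k with (A − λI)^k v = 0 for every generalised eigenvector v of λ).

  λ = 5: largest Jordan block has size 3, contributing (x − 5)^3

So m_A(x) = (x - 5)^3 = x^3 - 15*x^2 + 75*x - 125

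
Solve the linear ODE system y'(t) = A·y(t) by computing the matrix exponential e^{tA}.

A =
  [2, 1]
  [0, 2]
e^{tA} =
  [exp(2*t), t*exp(2*t)]
  [0, exp(2*t)]

Strategy: write A = P · J · P⁻¹ where J is a Jordan canonical form, so e^{tA} = P · e^{tJ} · P⁻¹, and e^{tJ} can be computed block-by-block.

A has Jordan form
J =
  [2, 1]
  [0, 2]
(up to reordering of blocks).

Per-block formulas:
  For a 2×2 Jordan block J_2(2): exp(t · J_2(2)) = e^(2t)·(I + t·N), where N is the 2×2 nilpotent shift.

After assembling e^{tJ} and conjugating by P, we get:

e^{tA} =
  [exp(2*t), t*exp(2*t)]
  [0, exp(2*t)]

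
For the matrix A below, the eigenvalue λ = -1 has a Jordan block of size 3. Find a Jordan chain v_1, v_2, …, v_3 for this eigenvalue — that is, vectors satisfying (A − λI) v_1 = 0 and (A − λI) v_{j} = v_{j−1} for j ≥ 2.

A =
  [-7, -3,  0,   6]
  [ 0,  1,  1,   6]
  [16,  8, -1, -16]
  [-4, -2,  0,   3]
A Jordan chain for λ = -1 of length 3:
v_1 = (12, -8, -32, 8)ᵀ
v_2 = (-6, 0, 16, -4)ᵀ
v_3 = (1, 0, 0, 0)ᵀ

Let N = A − (-1)·I. We want v_3 with N^3 v_3 = 0 but N^2 v_3 ≠ 0; then v_{j-1} := N · v_j for j = 3, …, 2.

Pick v_3 = (1, 0, 0, 0)ᵀ.
Then v_2 = N · v_3 = (-6, 0, 16, -4)ᵀ.
Then v_1 = N · v_2 = (12, -8, -32, 8)ᵀ.

Sanity check: (A − (-1)·I) v_1 = (0, 0, 0, 0)ᵀ = 0. ✓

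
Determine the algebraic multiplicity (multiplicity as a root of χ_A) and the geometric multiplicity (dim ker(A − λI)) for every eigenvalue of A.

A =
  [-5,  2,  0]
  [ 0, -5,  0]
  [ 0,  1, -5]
λ = -5: alg = 3, geom = 2

Step 1 — factor the characteristic polynomial to read off the algebraic multiplicities:
  χ_A(x) = (x + 5)^3

Step 2 — compute geometric multiplicities via the rank-nullity identity g(λ) = n − rank(A − λI):
  rank(A − (-5)·I) = 1, so dim ker(A − (-5)·I) = n − 1 = 2

Summary:
  λ = -5: algebraic multiplicity = 3, geometric multiplicity = 2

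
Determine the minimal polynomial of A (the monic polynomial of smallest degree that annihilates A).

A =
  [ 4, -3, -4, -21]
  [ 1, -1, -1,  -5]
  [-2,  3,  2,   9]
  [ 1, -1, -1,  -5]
x^2

The characteristic polynomial is χ_A(x) = x^4, so the eigenvalues are known. The minimal polynomial is
  m_A(x) = Π_λ (x − λ)^{k_λ}
where k_λ is the size of the *largest* Jordan block for λ (equivalently, the smallest k with (A − λI)^k v = 0 for every generalised eigenvector v of λ).

  λ = 0: largest Jordan block has size 2, contributing (x − 0)^2

So m_A(x) = x^2 = x^2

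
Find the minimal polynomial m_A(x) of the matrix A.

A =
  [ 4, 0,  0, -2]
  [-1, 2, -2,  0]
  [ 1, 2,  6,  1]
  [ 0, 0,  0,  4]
x^2 - 8*x + 16

The characteristic polynomial is χ_A(x) = (x - 4)^4, so the eigenvalues are known. The minimal polynomial is
  m_A(x) = Π_λ (x − λ)^{k_λ}
where k_λ is the size of the *largest* Jordan block for λ (equivalently, the smallest k with (A − λI)^k v = 0 for every generalised eigenvector v of λ).

  λ = 4: largest Jordan block has size 2, contributing (x − 4)^2

So m_A(x) = (x - 4)^2 = x^2 - 8*x + 16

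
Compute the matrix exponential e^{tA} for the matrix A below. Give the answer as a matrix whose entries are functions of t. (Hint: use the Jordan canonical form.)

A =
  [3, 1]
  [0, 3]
e^{tA} =
  [exp(3*t), t*exp(3*t)]
  [0, exp(3*t)]

Strategy: write A = P · J · P⁻¹ where J is a Jordan canonical form, so e^{tA} = P · e^{tJ} · P⁻¹, and e^{tJ} can be computed block-by-block.

A has Jordan form
J =
  [3, 1]
  [0, 3]
(up to reordering of blocks).

Per-block formulas:
  For a 2×2 Jordan block J_2(3): exp(t · J_2(3)) = e^(3t)·(I + t·N), where N is the 2×2 nilpotent shift.

After assembling e^{tJ} and conjugating by P, we get:

e^{tA} =
  [exp(3*t), t*exp(3*t)]
  [0, exp(3*t)]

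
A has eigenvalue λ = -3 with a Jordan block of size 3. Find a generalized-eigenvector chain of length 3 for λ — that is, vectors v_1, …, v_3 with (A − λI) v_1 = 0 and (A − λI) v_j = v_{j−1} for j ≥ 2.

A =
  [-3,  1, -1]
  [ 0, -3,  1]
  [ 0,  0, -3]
A Jordan chain for λ = -3 of length 3:
v_1 = (1, 0, 0)ᵀ
v_2 = (-1, 1, 0)ᵀ
v_3 = (0, 0, 1)ᵀ

Let N = A − (-3)·I. We want v_3 with N^3 v_3 = 0 but N^2 v_3 ≠ 0; then v_{j-1} := N · v_j for j = 3, …, 2.

Pick v_3 = (0, 0, 1)ᵀ.
Then v_2 = N · v_3 = (-1, 1, 0)ᵀ.
Then v_1 = N · v_2 = (1, 0, 0)ᵀ.

Sanity check: (A − (-3)·I) v_1 = (0, 0, 0)ᵀ = 0. ✓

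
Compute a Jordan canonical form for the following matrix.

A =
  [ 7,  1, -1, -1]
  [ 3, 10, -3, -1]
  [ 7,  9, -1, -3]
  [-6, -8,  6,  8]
J_3(6) ⊕ J_1(6)

The characteristic polynomial is
  det(x·I − A) = x^4 - 24*x^3 + 216*x^2 - 864*x + 1296 = (x - 6)^4

Eigenvalues and multiplicities (the geometric multiplicity of λ is n − rank(A − λI), which equals the number of Jordan blocks for λ):
  λ = 6: algebraic multiplicity = 4, geometric multiplicity = 2

Determining the block sizes for each eigenvalue:
  λ = 6: with am = 4 and gm = 2, the partition is not yet determined (e.g. several partitions of 4 into 2 parts exist). Let N = A − (6)·I. Computing rank(N^1) = 2, rank(N^2) = 1, rank(N^3) = 0; the number of blocks of size ≥ j is rank(N^{j−1}) − rank(N^j), giving [2, 1, 1]. So we have 1 block(s) of size 3, 1 block(s) of size 1 → block sizes [3, 1]

Assembling the blocks gives a Jordan form
J =
  [6, 1, 0, 0]
  [0, 6, 1, 0]
  [0, 0, 6, 0]
  [0, 0, 0, 6]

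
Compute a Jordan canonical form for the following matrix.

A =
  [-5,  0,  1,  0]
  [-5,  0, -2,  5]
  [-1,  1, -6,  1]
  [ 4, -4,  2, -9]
J_3(-5) ⊕ J_1(-5)

The characteristic polynomial is
  det(x·I − A) = x^4 + 20*x^3 + 150*x^2 + 500*x + 625 = (x + 5)^4

Eigenvalues and multiplicities (the geometric multiplicity of λ is n − rank(A − λI), which equals the number of Jordan blocks for λ):
  λ = -5: algebraic multiplicity = 4, geometric multiplicity = 2

Determining the block sizes for each eigenvalue:
  λ = -5: with am = 4 and gm = 2, the partition is not yet determined (e.g. several partitions of 4 into 2 parts exist). Let N = A − (-5)·I. Computing rank(N^1) = 2, rank(N^2) = 1, rank(N^3) = 0; the number of blocks of size ≥ j is rank(N^{j−1}) − rank(N^j), giving [2, 1, 1]. So we have 1 block(s) of size 3, 1 block(s) of size 1 → block sizes [3, 1]

Assembling the blocks gives a Jordan form
J =
  [-5,  1,  0,  0]
  [ 0, -5,  1,  0]
  [ 0,  0, -5,  0]
  [ 0,  0,  0, -5]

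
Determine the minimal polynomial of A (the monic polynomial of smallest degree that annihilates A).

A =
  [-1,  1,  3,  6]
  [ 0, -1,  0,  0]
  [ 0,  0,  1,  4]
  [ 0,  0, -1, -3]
x^2 + 2*x + 1

The characteristic polynomial is χ_A(x) = (x + 1)^4, so the eigenvalues are known. The minimal polynomial is
  m_A(x) = Π_λ (x − λ)^{k_λ}
where k_λ is the size of the *largest* Jordan block for λ (equivalently, the smallest k with (A − λI)^k v = 0 for every generalised eigenvector v of λ).

  λ = -1: largest Jordan block has size 2, contributing (x + 1)^2

So m_A(x) = (x + 1)^2 = x^2 + 2*x + 1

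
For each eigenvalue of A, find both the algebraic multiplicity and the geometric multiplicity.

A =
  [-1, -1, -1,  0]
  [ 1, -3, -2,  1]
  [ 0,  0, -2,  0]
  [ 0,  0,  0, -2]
λ = -2: alg = 4, geom = 2

Step 1 — factor the characteristic polynomial to read off the algebraic multiplicities:
  χ_A(x) = (x + 2)^4

Step 2 — compute geometric multiplicities via the rank-nullity identity g(λ) = n − rank(A − λI):
  rank(A − (-2)·I) = 2, so dim ker(A − (-2)·I) = n − 2 = 2

Summary:
  λ = -2: algebraic multiplicity = 4, geometric multiplicity = 2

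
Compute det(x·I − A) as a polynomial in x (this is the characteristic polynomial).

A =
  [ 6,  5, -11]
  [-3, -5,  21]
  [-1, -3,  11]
x^3 - 12*x^2 + 48*x - 64

Expanding det(x·I − A) (e.g. by cofactor expansion or by noting that A is similar to its Jordan form J, which has the same characteristic polynomial as A) gives
  χ_A(x) = x^3 - 12*x^2 + 48*x - 64
which factors as (x - 4)^3. The eigenvalues (with algebraic multiplicities) are λ = 4 with multiplicity 3.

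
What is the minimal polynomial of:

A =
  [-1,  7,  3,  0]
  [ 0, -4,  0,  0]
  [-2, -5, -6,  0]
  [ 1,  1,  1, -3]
x^4 + 14*x^3 + 73*x^2 + 168*x + 144

The characteristic polynomial is χ_A(x) = (x + 3)^2*(x + 4)^2, so the eigenvalues are known. The minimal polynomial is
  m_A(x) = Π_λ (x − λ)^{k_λ}
where k_λ is the size of the *largest* Jordan block for λ (equivalently, the smallest k with (A − λI)^k v = 0 for every generalised eigenvector v of λ).

  λ = -4: largest Jordan block has size 2, contributing (x + 4)^2
  λ = -3: largest Jordan block has size 2, contributing (x + 3)^2

So m_A(x) = (x + 3)^2*(x + 4)^2 = x^4 + 14*x^3 + 73*x^2 + 168*x + 144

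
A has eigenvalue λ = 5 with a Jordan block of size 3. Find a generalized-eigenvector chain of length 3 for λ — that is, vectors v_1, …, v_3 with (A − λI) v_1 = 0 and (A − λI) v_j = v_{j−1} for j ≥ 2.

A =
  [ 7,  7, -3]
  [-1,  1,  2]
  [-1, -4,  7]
A Jordan chain for λ = 5 of length 3:
v_1 = (-2, 1, 1)ᵀ
v_2 = (7, -4, -4)ᵀ
v_3 = (0, 1, 0)ᵀ

Let N = A − (5)·I. We want v_3 with N^3 v_3 = 0 but N^2 v_3 ≠ 0; then v_{j-1} := N · v_j for j = 3, …, 2.

Pick v_3 = (0, 1, 0)ᵀ.
Then v_2 = N · v_3 = (7, -4, -4)ᵀ.
Then v_1 = N · v_2 = (-2, 1, 1)ᵀ.

Sanity check: (A − (5)·I) v_1 = (0, 0, 0)ᵀ = 0. ✓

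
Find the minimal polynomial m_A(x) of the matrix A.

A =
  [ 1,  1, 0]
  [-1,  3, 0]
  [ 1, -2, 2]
x^3 - 6*x^2 + 12*x - 8

The characteristic polynomial is χ_A(x) = (x - 2)^3, so the eigenvalues are known. The minimal polynomial is
  m_A(x) = Π_λ (x − λ)^{k_λ}
where k_λ is the size of the *largest* Jordan block for λ (equivalently, the smallest k with (A − λI)^k v = 0 for every generalised eigenvector v of λ).

  λ = 2: largest Jordan block has size 3, contributing (x − 2)^3

So m_A(x) = (x - 2)^3 = x^3 - 6*x^2 + 12*x - 8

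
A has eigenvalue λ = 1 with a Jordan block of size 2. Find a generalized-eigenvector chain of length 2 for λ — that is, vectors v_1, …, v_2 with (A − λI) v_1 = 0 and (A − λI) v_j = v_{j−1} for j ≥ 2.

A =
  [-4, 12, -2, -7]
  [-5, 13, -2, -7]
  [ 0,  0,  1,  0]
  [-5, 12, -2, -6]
A Jordan chain for λ = 1 of length 2:
v_1 = (-5, -5, 0, -5)ᵀ
v_2 = (1, 0, 0, 0)ᵀ

Let N = A − (1)·I. We want v_2 with N^2 v_2 = 0 but N^1 v_2 ≠ 0; then v_{j-1} := N · v_j for j = 2, …, 2.

Pick v_2 = (1, 0, 0, 0)ᵀ.
Then v_1 = N · v_2 = (-5, -5, 0, -5)ᵀ.

Sanity check: (A − (1)·I) v_1 = (0, 0, 0, 0)ᵀ = 0. ✓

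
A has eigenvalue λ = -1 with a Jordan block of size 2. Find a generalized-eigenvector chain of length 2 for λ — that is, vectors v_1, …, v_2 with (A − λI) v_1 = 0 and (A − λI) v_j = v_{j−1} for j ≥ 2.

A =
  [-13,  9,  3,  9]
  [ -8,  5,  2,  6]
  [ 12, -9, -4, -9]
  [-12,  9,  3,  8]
A Jordan chain for λ = -1 of length 2:
v_1 = (-12, -8, 12, -12)ᵀ
v_2 = (1, 0, 0, 0)ᵀ

Let N = A − (-1)·I. We want v_2 with N^2 v_2 = 0 but N^1 v_2 ≠ 0; then v_{j-1} := N · v_j for j = 2, …, 2.

Pick v_2 = (1, 0, 0, 0)ᵀ.
Then v_1 = N · v_2 = (-12, -8, 12, -12)ᵀ.

Sanity check: (A − (-1)·I) v_1 = (0, 0, 0, 0)ᵀ = 0. ✓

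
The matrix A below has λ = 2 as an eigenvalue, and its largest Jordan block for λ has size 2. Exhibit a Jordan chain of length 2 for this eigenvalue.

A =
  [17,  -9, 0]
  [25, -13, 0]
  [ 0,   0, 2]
A Jordan chain for λ = 2 of length 2:
v_1 = (15, 25, 0)ᵀ
v_2 = (1, 0, 0)ᵀ

Let N = A − (2)·I. We want v_2 with N^2 v_2 = 0 but N^1 v_2 ≠ 0; then v_{j-1} := N · v_j for j = 2, …, 2.

Pick v_2 = (1, 0, 0)ᵀ.
Then v_1 = N · v_2 = (15, 25, 0)ᵀ.

Sanity check: (A − (2)·I) v_1 = (0, 0, 0)ᵀ = 0. ✓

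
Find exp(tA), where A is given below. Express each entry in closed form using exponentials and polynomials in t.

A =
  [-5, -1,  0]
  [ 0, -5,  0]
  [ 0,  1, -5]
e^{tA} =
  [exp(-5*t), -t*exp(-5*t), 0]
  [0, exp(-5*t), 0]
  [0, t*exp(-5*t), exp(-5*t)]

Strategy: write A = P · J · P⁻¹ where J is a Jordan canonical form, so e^{tA} = P · e^{tJ} · P⁻¹, and e^{tJ} can be computed block-by-block.

A has Jordan form
J =
  [-5,  1,  0]
  [ 0, -5,  0]
  [ 0,  0, -5]
(up to reordering of blocks).

Per-block formulas:
  For a 1×1 block at λ = -5: exp(t · [-5]) = [e^(-5t)].
  For a 2×2 Jordan block J_2(-5): exp(t · J_2(-5)) = e^(-5t)·(I + t·N), where N is the 2×2 nilpotent shift.

After assembling e^{tJ} and conjugating by P, we get:

e^{tA} =
  [exp(-5*t), -t*exp(-5*t), 0]
  [0, exp(-5*t), 0]
  [0, t*exp(-5*t), exp(-5*t)]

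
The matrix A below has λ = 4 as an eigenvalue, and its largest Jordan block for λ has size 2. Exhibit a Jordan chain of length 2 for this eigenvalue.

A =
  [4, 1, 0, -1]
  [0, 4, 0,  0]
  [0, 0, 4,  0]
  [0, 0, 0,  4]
A Jordan chain for λ = 4 of length 2:
v_1 = (1, 0, 0, 0)ᵀ
v_2 = (0, 1, 0, 0)ᵀ

Let N = A − (4)·I. We want v_2 with N^2 v_2 = 0 but N^1 v_2 ≠ 0; then v_{j-1} := N · v_j for j = 2, …, 2.

Pick v_2 = (0, 1, 0, 0)ᵀ.
Then v_1 = N · v_2 = (1, 0, 0, 0)ᵀ.

Sanity check: (A − (4)·I) v_1 = (0, 0, 0, 0)ᵀ = 0. ✓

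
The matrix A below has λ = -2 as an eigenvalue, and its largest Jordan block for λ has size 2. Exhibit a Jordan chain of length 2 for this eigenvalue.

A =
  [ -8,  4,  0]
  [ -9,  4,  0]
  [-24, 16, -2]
A Jordan chain for λ = -2 of length 2:
v_1 = (-6, -9, -24)ᵀ
v_2 = (1, 0, 0)ᵀ

Let N = A − (-2)·I. We want v_2 with N^2 v_2 = 0 but N^1 v_2 ≠ 0; then v_{j-1} := N · v_j for j = 2, …, 2.

Pick v_2 = (1, 0, 0)ᵀ.
Then v_1 = N · v_2 = (-6, -9, -24)ᵀ.

Sanity check: (A − (-2)·I) v_1 = (0, 0, 0)ᵀ = 0. ✓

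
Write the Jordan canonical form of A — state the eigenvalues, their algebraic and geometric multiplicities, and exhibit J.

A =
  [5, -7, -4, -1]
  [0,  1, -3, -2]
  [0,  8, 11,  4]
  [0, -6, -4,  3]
J_3(5) ⊕ J_1(5)

The characteristic polynomial is
  det(x·I − A) = x^4 - 20*x^3 + 150*x^2 - 500*x + 625 = (x - 5)^4

Eigenvalues and multiplicities (the geometric multiplicity of λ is n − rank(A − λI), which equals the number of Jordan blocks for λ):
  λ = 5: algebraic multiplicity = 4, geometric multiplicity = 2

Determining the block sizes for each eigenvalue:
  λ = 5: with am = 4 and gm = 2, the partition is not yet determined (e.g. several partitions of 4 into 2 parts exist). Let N = A − (5)·I. Computing rank(N^1) = 2, rank(N^2) = 1, rank(N^3) = 0; the number of blocks of size ≥ j is rank(N^{j−1}) − rank(N^j), giving [2, 1, 1]. So we have 1 block(s) of size 3, 1 block(s) of size 1 → block sizes [3, 1]

Assembling the blocks gives a Jordan form
J =
  [5, 1, 0, 0]
  [0, 5, 1, 0]
  [0, 0, 5, 0]
  [0, 0, 0, 5]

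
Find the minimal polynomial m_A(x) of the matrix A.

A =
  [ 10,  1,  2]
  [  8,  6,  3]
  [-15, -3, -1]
x^3 - 15*x^2 + 75*x - 125

The characteristic polynomial is χ_A(x) = (x - 5)^3, so the eigenvalues are known. The minimal polynomial is
  m_A(x) = Π_λ (x − λ)^{k_λ}
where k_λ is the size of the *largest* Jordan block for λ (equivalently, the smallest k with (A − λI)^k v = 0 for every generalised eigenvector v of λ).

  λ = 5: largest Jordan block has size 3, contributing (x − 5)^3

So m_A(x) = (x - 5)^3 = x^3 - 15*x^2 + 75*x - 125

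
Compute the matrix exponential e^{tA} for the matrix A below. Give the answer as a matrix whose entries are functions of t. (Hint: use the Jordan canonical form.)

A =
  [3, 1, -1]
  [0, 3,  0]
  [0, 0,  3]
e^{tA} =
  [exp(3*t), t*exp(3*t), -t*exp(3*t)]
  [0, exp(3*t), 0]
  [0, 0, exp(3*t)]

Strategy: write A = P · J · P⁻¹ where J is a Jordan canonical form, so e^{tA} = P · e^{tJ} · P⁻¹, and e^{tJ} can be computed block-by-block.

A has Jordan form
J =
  [3, 1, 0]
  [0, 3, 0]
  [0, 0, 3]
(up to reordering of blocks).

Per-block formulas:
  For a 2×2 Jordan block J_2(3): exp(t · J_2(3)) = e^(3t)·(I + t·N), where N is the 2×2 nilpotent shift.
  For a 1×1 block at λ = 3: exp(t · [3]) = [e^(3t)].

After assembling e^{tJ} and conjugating by P, we get:

e^{tA} =
  [exp(3*t), t*exp(3*t), -t*exp(3*t)]
  [0, exp(3*t), 0]
  [0, 0, exp(3*t)]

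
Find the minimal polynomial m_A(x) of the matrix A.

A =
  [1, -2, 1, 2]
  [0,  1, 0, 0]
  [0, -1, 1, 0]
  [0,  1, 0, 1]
x^3 - 3*x^2 + 3*x - 1

The characteristic polynomial is χ_A(x) = (x - 1)^4, so the eigenvalues are known. The minimal polynomial is
  m_A(x) = Π_λ (x − λ)^{k_λ}
where k_λ is the size of the *largest* Jordan block for λ (equivalently, the smallest k with (A − λI)^k v = 0 for every generalised eigenvector v of λ).

  λ = 1: largest Jordan block has size 3, contributing (x − 1)^3

So m_A(x) = (x - 1)^3 = x^3 - 3*x^2 + 3*x - 1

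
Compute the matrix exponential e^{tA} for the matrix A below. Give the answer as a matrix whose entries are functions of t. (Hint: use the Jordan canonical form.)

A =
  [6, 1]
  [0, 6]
e^{tA} =
  [exp(6*t), t*exp(6*t)]
  [0, exp(6*t)]

Strategy: write A = P · J · P⁻¹ where J is a Jordan canonical form, so e^{tA} = P · e^{tJ} · P⁻¹, and e^{tJ} can be computed block-by-block.

A has Jordan form
J =
  [6, 1]
  [0, 6]
(up to reordering of blocks).

Per-block formulas:
  For a 2×2 Jordan block J_2(6): exp(t · J_2(6)) = e^(6t)·(I + t·N), where N is the 2×2 nilpotent shift.

After assembling e^{tJ} and conjugating by P, we get:

e^{tA} =
  [exp(6*t), t*exp(6*t)]
  [0, exp(6*t)]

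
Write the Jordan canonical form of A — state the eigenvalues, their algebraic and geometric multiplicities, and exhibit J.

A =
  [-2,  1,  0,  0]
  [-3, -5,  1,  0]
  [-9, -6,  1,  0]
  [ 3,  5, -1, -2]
J_3(-2) ⊕ J_1(-2)

The characteristic polynomial is
  det(x·I − A) = x^4 + 8*x^3 + 24*x^2 + 32*x + 16 = (x + 2)^4

Eigenvalues and multiplicities (the geometric multiplicity of λ is n − rank(A − λI), which equals the number of Jordan blocks for λ):
  λ = -2: algebraic multiplicity = 4, geometric multiplicity = 2

Determining the block sizes for each eigenvalue:
  λ = -2: with am = 4 and gm = 2, the partition is not yet determined (e.g. several partitions of 4 into 2 parts exist). Let N = A − (-2)·I. Computing rank(N^1) = 2, rank(N^2) = 1, rank(N^3) = 0; the number of blocks of size ≥ j is rank(N^{j−1}) − rank(N^j), giving [2, 1, 1]. So we have 1 block(s) of size 3, 1 block(s) of size 1 → block sizes [3, 1]

Assembling the blocks gives a Jordan form
J =
  [-2,  1,  0,  0]
  [ 0, -2,  1,  0]
  [ 0,  0, -2,  0]
  [ 0,  0,  0, -2]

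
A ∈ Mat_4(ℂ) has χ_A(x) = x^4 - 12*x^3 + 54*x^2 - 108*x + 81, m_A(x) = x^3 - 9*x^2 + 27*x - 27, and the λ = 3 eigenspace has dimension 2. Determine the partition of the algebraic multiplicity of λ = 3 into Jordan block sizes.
Block sizes for λ = 3: [3, 1]

Step 1 — from the characteristic polynomial, algebraic multiplicity of λ = 3 is 4. From dim ker(A − (3)·I) = 2, there are exactly 2 Jordan blocks for λ = 3.
Step 2 — from the minimal polynomial, the factor (x − 3)^3 tells us the largest block for λ = 3 has size 3.
Step 3 — with total size 4, 2 blocks, and largest block 3, the block sizes (in nonincreasing order) are [3, 1].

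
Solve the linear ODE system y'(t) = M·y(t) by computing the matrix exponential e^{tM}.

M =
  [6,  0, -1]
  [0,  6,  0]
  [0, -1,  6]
e^{tM} =
  [exp(6*t), t^2*exp(6*t)/2, -t*exp(6*t)]
  [0, exp(6*t), 0]
  [0, -t*exp(6*t), exp(6*t)]

Strategy: write M = P · J · P⁻¹ where J is a Jordan canonical form, so e^{tM} = P · e^{tJ} · P⁻¹, and e^{tJ} can be computed block-by-block.

M has Jordan form
J =
  [6, 1, 0]
  [0, 6, 1]
  [0, 0, 6]
(up to reordering of blocks).

Per-block formulas:
  For a 3×3 Jordan block J_3(6): exp(t · J_3(6)) = e^(6t)·(I + t·N + (t^2/2)·N^2), where N is the 3×3 nilpotent shift.

After assembling e^{tJ} and conjugating by P, we get:

e^{tM} =
  [exp(6*t), t^2*exp(6*t)/2, -t*exp(6*t)]
  [0, exp(6*t), 0]
  [0, -t*exp(6*t), exp(6*t)]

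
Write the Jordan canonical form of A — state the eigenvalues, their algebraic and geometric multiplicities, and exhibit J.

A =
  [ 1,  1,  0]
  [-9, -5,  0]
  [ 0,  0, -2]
J_2(-2) ⊕ J_1(-2)

The characteristic polynomial is
  det(x·I − A) = x^3 + 6*x^2 + 12*x + 8 = (x + 2)^3

Eigenvalues and multiplicities (the geometric multiplicity of λ is n − rank(A − λI), which equals the number of Jordan blocks for λ):
  λ = -2: algebraic multiplicity = 3, geometric multiplicity = 2

Determining the block sizes for each eigenvalue:
  λ = -2: 2 blocks summing to 3 forces exactly one block of size 2 and the rest size 1 → block sizes [2, 1]

Assembling the blocks gives a Jordan form
J =
  [-2,  1,  0]
  [ 0, -2,  0]
  [ 0,  0, -2]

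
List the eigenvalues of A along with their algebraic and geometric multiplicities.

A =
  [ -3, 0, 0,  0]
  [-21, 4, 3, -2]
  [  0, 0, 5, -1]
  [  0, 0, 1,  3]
λ = -3: alg = 1, geom = 1; λ = 4: alg = 3, geom = 1

Step 1 — factor the characteristic polynomial to read off the algebraic multiplicities:
  χ_A(x) = (x - 4)^3*(x + 3)

Step 2 — compute geometric multiplicities via the rank-nullity identity g(λ) = n − rank(A − λI):
  rank(A − (-3)·I) = 3, so dim ker(A − (-3)·I) = n − 3 = 1
  rank(A − (4)·I) = 3, so dim ker(A − (4)·I) = n − 3 = 1

Summary:
  λ = -3: algebraic multiplicity = 1, geometric multiplicity = 1
  λ = 4: algebraic multiplicity = 3, geometric multiplicity = 1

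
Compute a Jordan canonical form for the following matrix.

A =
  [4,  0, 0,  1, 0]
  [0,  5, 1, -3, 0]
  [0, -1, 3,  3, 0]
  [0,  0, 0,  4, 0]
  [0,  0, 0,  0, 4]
J_2(4) ⊕ J_2(4) ⊕ J_1(4)

The characteristic polynomial is
  det(x·I − A) = x^5 - 20*x^4 + 160*x^3 - 640*x^2 + 1280*x - 1024 = (x - 4)^5

Eigenvalues and multiplicities (the geometric multiplicity of λ is n − rank(A − λI), which equals the number of Jordan blocks for λ):
  λ = 4: algebraic multiplicity = 5, geometric multiplicity = 3

Determining the block sizes for each eigenvalue:
  λ = 4: with am = 5 and gm = 3, the partition is not yet determined (e.g. several partitions of 5 into 3 parts exist). Let N = A − (4)·I. Computing rank(N^1) = 2, rank(N^2) = 0; the number of blocks of size ≥ j is rank(N^{j−1}) − rank(N^j), giving [3, 2]. So we have 2 block(s) of size 2, 1 block(s) of size 1 → block sizes [2, 2, 1]

Assembling the blocks gives a Jordan form
J =
  [4, 1, 0, 0, 0]
  [0, 4, 0, 0, 0]
  [0, 0, 4, 1, 0]
  [0, 0, 0, 4, 0]
  [0, 0, 0, 0, 4]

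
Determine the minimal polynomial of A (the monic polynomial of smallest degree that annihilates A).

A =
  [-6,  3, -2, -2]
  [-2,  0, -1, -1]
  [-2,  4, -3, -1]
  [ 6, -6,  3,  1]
x^3 + 6*x^2 + 12*x + 8

The characteristic polynomial is χ_A(x) = (x + 2)^4, so the eigenvalues are known. The minimal polynomial is
  m_A(x) = Π_λ (x − λ)^{k_λ}
where k_λ is the size of the *largest* Jordan block for λ (equivalently, the smallest k with (A − λI)^k v = 0 for every generalised eigenvector v of λ).

  λ = -2: largest Jordan block has size 3, contributing (x + 2)^3

So m_A(x) = (x + 2)^3 = x^3 + 6*x^2 + 12*x + 8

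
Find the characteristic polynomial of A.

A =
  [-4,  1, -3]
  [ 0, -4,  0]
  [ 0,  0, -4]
x^3 + 12*x^2 + 48*x + 64

Expanding det(x·I − A) (e.g. by cofactor expansion or by noting that A is similar to its Jordan form J, which has the same characteristic polynomial as A) gives
  χ_A(x) = x^3 + 12*x^2 + 48*x + 64
which factors as (x + 4)^3. The eigenvalues (with algebraic multiplicities) are λ = -4 with multiplicity 3.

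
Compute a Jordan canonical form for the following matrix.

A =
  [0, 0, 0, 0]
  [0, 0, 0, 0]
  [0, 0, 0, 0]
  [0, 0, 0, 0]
J_1(0) ⊕ J_1(0) ⊕ J_1(0) ⊕ J_1(0)

The characteristic polynomial is
  det(x·I − A) = x^4

Eigenvalues and multiplicities (the geometric multiplicity of λ is n − rank(A − λI), which equals the number of Jordan blocks for λ):
  λ = 0: algebraic multiplicity = 4, geometric multiplicity = 4

Determining the block sizes for each eigenvalue:
  λ = 0: gm = am = 4, so every block has size 1 → block sizes [1, 1, 1, 1]

Assembling the blocks gives a Jordan form
J =
  [0, 0, 0, 0]
  [0, 0, 0, 0]
  [0, 0, 0, 0]
  [0, 0, 0, 0]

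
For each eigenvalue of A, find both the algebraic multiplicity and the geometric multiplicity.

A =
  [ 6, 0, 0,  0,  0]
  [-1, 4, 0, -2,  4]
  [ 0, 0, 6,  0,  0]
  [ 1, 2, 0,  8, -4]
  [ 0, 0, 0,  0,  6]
λ = 6: alg = 5, geom = 4

Step 1 — factor the characteristic polynomial to read off the algebraic multiplicities:
  χ_A(x) = (x - 6)^5

Step 2 — compute geometric multiplicities via the rank-nullity identity g(λ) = n − rank(A − λI):
  rank(A − (6)·I) = 1, so dim ker(A − (6)·I) = n − 1 = 4

Summary:
  λ = 6: algebraic multiplicity = 5, geometric multiplicity = 4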